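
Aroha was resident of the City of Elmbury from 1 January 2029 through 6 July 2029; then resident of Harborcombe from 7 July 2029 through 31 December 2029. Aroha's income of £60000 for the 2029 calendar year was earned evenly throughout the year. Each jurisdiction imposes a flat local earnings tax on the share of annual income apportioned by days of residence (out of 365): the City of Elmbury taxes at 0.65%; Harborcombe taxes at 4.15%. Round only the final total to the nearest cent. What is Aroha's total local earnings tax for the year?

The City of Elmbury, 1 January – 6 July 2029: 187 days → £60000 × 0.65% × 187/365 = £199.8082
Harborcombe, 7 July – 31 December 2029: 178 days → £60000 × 4.15% × 178/365 = £1214.3014
Total = £1414.1096

£1414.11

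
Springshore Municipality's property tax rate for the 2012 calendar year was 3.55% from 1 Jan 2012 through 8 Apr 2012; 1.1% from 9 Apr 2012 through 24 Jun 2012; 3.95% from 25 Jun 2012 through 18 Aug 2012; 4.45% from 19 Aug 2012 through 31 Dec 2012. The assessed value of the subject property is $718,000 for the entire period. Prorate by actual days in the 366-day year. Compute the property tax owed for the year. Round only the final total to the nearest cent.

1 Jan – 8 Apr 2012: 99 days at 3.55% → $718,000 × 3.55% × 99/366 = $6,894.5656
9 Apr – 24 Jun 2012: 77 days at 1.1% → $718,000 × 1.1% × 77/366 = $1,661.6011
25 Jun – 18 Aug 2012: 55 days at 3.95% → $718,000 × 3.95% × 55/366 = $4,261.8989
19 Aug – 31 Dec 2012: 135 days at 4.45% → $718,000 × 4.45% × 135/366 = $11,785.2049
Total = $24,603.2705

$24,603.27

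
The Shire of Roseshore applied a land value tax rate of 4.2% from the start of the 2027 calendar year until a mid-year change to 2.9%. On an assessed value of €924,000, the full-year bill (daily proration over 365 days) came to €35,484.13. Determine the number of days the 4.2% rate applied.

Let d = days at the first rate; then 365 − d days at the second rate.
€924,000 × [4.2%·d + 2.9%·(365−d)] / 365 = €35,484.13
Solving gives d = 264, so the new rate took effect on 22 September 2027.

264 days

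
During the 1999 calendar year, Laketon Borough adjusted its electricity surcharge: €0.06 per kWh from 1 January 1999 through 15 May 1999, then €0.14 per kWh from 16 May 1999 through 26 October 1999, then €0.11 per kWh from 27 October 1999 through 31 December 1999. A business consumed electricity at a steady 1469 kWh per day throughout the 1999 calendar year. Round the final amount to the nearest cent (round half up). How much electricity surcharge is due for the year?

1 January – 15 May 1999: 135 days × 1469 kWh/day = 198,315 kWh at €0.06/kWh → €11898.90
16 May – 26 October 1999: 164 days × 1469 kWh/day = 240,916 kWh at €0.14/kWh → €33728.24
27 October – 31 December 1999: 66 days × 1469 kWh/day = 96,954 kWh at €0.11/kWh → €10664.94

€56292.08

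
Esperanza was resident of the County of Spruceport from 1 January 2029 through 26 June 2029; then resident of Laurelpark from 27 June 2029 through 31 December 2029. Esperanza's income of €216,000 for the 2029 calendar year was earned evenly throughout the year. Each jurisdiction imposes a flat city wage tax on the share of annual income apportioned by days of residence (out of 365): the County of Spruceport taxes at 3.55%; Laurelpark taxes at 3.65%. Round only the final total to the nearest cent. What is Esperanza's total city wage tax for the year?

The County of Spruceport, 1 January – 26 June 2029: 177 days → €216,000 × 3.55% × 177/365 = €3,718.4548
Laurelpark, 27 June – 31 December 2029: 188 days → €216,000 × 3.65% × 188/365 = €4,060.8000
Total = €7,779.2548

€7,779.25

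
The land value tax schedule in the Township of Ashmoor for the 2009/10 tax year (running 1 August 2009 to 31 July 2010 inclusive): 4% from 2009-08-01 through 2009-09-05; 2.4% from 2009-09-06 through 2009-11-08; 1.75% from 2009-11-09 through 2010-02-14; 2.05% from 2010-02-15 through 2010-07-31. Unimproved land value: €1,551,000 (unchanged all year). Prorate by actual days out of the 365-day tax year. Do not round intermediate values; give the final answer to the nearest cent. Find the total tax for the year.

2009-08-01 to 2009-09-05: 36 days at 4% → €1,551,000 × 4% × 36/365 = €6,119.0137
2009-09-06 to 2009-11-08: 64 days at 2.4% → €1,551,000 × 2.4% × 64/365 = €6,526.9479
2009-11-09 to 2010-02-14: 98 days at 1.75% → €1,551,000 × 1.75% × 98/365 = €7,287.5753
2010-02-15 to 2010-07-31: 167 days at 2.05% → €1,551,000 × 2.05% × 167/365 = €14,547.5301
Total = €34,481.0671

€34,481.07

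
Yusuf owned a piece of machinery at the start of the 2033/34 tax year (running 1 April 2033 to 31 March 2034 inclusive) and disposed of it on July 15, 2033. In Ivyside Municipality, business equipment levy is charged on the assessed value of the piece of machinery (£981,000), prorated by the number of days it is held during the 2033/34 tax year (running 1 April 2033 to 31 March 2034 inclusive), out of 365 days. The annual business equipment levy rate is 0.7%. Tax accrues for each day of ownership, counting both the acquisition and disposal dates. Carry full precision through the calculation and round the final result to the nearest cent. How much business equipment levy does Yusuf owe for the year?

Days held (April 1 – July 15, 2033): 106 out of 365
Tax = £981,000 × 0.7% × 106/365 = £1,994.2521

£1,994.25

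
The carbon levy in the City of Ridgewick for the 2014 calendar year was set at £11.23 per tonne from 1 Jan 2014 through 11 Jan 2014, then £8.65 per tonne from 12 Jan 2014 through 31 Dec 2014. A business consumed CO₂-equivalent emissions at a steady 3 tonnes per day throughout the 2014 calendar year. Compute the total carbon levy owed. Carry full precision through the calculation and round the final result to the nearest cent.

1 Jan – 11 Jan 2014: 11 days × 3 tonnes/day = 33 tonnes at £11.23/tonne → £370.59
12 Jan – 31 Dec 2014: 354 days × 3 tonnes/day = 1,062 tonnes at £8.65/tonne → £9,186.30

£9,556.89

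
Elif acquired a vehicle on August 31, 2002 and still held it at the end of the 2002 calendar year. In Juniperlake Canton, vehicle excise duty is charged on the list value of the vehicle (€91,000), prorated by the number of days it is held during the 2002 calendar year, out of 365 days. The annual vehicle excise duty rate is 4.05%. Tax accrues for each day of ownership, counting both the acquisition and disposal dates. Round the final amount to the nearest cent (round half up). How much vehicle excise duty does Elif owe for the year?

€1,241.96

Days held (August 31 – December 31, 2002): 123 out of 365
Tax = €91,000 × 4.05% × 123/365 = €1,241.9630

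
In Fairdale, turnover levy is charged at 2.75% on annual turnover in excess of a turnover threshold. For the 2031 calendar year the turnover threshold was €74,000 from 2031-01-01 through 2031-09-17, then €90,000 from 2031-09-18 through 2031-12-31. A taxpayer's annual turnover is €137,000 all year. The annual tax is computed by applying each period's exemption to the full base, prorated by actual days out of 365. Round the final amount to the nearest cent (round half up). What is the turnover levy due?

€1,605.92

2031-01-01 to 2031-09-17: 260 days, exemption €74,000 → (€137,000 − €74,000) × 2.75% × 260/365 = €1,234.1096
2031-09-18 to 2031-12-31: 105 days, exemption €90,000 → (€137,000 − €90,000) × 2.75% × 105/365 = €371.8151
Total = €1,605.9247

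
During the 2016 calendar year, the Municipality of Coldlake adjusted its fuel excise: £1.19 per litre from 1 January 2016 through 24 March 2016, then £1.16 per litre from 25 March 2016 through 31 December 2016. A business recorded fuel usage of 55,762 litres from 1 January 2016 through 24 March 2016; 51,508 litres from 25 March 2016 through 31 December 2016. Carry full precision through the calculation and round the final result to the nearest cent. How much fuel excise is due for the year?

£126,106.06

1 January – 24 March 2016: 55,762 litres at £1.19/litre → £66,356.78
25 March – 31 December 2016: 51,508 litres at £1.16/litre → £59,749.28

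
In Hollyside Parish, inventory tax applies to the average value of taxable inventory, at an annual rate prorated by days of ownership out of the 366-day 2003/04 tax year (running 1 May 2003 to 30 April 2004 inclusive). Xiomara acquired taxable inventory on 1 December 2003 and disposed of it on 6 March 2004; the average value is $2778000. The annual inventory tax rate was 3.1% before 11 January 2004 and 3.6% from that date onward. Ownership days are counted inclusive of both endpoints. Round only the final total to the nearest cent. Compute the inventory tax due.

$24948.87

1 December 2003 – 10 January 2004: 41 days at 3.1% → $2778000 × 3.1% × 41/366 = $9647.0984
11 January – 6 March 2004: 56 days at 3.6% → $2778000 × 3.6% × 56/366 = $15301.7705
Total = $24948.8689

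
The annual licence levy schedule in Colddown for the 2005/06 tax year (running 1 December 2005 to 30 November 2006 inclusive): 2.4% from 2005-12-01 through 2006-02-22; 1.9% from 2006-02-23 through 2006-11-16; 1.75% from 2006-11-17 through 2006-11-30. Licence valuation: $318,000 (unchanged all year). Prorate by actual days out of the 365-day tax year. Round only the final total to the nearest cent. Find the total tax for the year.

2005-12-01 to 2006-02-22: 84 days at 2.4% → $318,000 × 2.4% × 84/365 = $1,756.4055
2006-02-23 to 2006-11-16: 267 days at 1.9% → $318,000 × 1.9% × 267/365 = $4,419.7644
2006-11-17 to 2006-11-30: 14 days at 1.75% → $318,000 × 1.75% × 14/365 = $213.4521
Total = $6,389.6219

$6,389.62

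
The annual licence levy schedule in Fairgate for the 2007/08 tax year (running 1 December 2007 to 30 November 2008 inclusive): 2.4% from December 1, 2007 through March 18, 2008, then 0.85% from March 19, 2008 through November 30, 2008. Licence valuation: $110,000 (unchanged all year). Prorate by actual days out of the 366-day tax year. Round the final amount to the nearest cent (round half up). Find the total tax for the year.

$1,442.77

December 1, 2007 – March 18, 2008: 109 days at 2.4% → $110,000 × 2.4% × 109/366 = $786.2295
March 19 – November 30, 2008: 257 days at 0.85% → $110,000 × 0.85% × 257/366 = $656.5437
Total = $1,442.7732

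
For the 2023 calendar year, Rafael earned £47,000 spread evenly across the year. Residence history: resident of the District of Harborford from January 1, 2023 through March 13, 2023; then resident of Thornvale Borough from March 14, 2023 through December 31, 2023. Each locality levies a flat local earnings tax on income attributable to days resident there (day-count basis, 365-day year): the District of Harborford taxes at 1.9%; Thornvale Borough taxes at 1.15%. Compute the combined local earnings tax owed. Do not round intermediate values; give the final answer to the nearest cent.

The District of Harborford, January 1 – March 13, 2023: 72 days → £47,000 × 1.9% × 72/365 = £176.1534
Thornvale Borough, March 14 – December 31, 2023: 293 days → £47,000 × 1.15% × 293/365 = £433.8808
Total = £610.0342

£610.03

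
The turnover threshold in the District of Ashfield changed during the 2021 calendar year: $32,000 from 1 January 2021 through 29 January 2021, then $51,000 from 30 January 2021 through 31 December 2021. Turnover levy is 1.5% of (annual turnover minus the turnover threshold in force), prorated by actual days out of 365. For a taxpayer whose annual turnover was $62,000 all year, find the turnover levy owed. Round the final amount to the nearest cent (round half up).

$187.64

1 January – 29 January 2021: 29 days, exemption $32,000 → ($62,000 − $32,000) × 1.5% × 29/365 = $35.7534
30 January – 31 December 2021: 336 days, exemption $51,000 → ($62,000 − $51,000) × 1.5% × 336/365 = $151.8904
Total = $187.6438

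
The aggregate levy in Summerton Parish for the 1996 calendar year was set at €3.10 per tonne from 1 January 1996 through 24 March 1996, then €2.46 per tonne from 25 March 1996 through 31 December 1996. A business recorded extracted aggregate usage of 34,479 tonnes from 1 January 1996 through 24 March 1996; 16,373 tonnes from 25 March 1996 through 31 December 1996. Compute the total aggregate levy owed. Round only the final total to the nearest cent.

1 January – 24 March 1996: 34,479 tonnes at €3.10/tonne → €106884.90
25 March – 31 December 1996: 16,373 tonnes at €2.46/tonne → €40277.58

€147162.48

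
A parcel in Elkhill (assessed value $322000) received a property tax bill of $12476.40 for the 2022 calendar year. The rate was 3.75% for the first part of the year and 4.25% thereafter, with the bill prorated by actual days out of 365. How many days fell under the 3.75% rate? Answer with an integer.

274 days

Let d = days at the first rate; then 365 − d days at the second rate.
$322000 × [3.75%·d + 4.25%·(365−d)] / 365 = $12476.40
Solving gives d = 274, so the new rate took effect on 2 October 2022.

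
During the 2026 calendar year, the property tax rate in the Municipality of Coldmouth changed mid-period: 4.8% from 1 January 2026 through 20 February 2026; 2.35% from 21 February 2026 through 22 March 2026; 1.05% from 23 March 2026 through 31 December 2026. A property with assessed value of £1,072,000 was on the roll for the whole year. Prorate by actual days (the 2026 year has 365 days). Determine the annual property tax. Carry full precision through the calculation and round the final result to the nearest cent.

1 January – 20 February 2026: 51 days at 4.8% → £1,072,000 × 4.8% × 51/365 = £7,189.7425
21 February – 22 March 2026: 30 days at 2.35% → £1,072,000 × 2.35% × 30/365 = £2,070.5753
23 March – 31 December 2026: 284 days at 1.05% → £1,072,000 × 1.05% × 284/365 = £8,758.0932
Total = £18,018.4110

£18,018.41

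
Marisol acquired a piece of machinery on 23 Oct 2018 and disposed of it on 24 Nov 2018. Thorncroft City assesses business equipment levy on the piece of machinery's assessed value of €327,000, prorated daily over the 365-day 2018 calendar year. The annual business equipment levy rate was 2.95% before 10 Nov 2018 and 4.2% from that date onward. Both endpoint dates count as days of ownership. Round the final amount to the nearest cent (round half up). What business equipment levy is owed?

23 Oct – 9 Nov 2018: 18 days at 2.95% → €327,000 × 2.95% × 18/365 = €475.7178
10 Nov – 24 Nov 2018: 15 days at 4.2% → €327,000 × 4.2% × 15/365 = €564.4110
Total = €1,040.1288

€1,040.13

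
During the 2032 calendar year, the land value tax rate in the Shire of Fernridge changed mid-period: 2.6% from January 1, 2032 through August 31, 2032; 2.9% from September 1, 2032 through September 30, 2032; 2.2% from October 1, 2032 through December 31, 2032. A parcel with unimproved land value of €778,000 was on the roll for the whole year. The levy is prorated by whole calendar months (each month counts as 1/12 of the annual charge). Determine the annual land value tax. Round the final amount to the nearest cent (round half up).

January 1 – August 31, 2032: 8 months at 2.6% → €778,000 × 2.6% × 8/12 = €13,485.3333
September 1 – September 30, 2032: 1 month at 2.9% → €778,000 × 2.9% × 1/12 = €1,880.1667
October 1 – December 31, 2032: 3 months at 2.2% → €778,000 × 2.2% × 3/12 = €4,279.0000
Total = €19,644.5000

€19,644.50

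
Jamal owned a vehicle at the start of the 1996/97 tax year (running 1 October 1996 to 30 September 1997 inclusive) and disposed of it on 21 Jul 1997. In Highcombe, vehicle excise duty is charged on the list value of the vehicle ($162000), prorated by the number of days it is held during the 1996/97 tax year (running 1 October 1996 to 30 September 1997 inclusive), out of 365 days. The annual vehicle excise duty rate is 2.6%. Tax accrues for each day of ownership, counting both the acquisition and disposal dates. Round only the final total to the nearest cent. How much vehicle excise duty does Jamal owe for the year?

Days held (1 Oct 1996 – 21 Jul 1997): 294 out of 365
Tax = $162000 × 2.6% × 294/365 = $3392.6795

$3392.68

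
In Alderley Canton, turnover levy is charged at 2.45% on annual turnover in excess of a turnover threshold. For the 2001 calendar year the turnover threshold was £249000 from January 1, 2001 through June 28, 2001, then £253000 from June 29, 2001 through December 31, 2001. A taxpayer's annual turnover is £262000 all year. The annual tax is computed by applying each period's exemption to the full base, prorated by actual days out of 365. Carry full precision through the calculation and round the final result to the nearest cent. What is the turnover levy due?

January 1 – June 28, 2001: 179 days, exemption £249000 → (£262000 − £249000) × 2.45% × 179/365 = £156.1959
June 29 – December 31, 2001: 186 days, exemption £253000 → (£262000 − £253000) × 2.45% × 186/365 = £112.3644
Total = £268.5603

£268.56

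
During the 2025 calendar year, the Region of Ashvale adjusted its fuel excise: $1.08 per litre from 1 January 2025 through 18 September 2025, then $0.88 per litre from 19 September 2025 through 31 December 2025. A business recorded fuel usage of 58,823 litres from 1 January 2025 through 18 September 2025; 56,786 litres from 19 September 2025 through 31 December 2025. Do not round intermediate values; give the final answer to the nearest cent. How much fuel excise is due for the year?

$113500.52

1 January – 18 September 2025: 58,823 litres at $1.08/litre → $63528.84
19 September – 31 December 2025: 56,786 litres at $0.88/litre → $49971.68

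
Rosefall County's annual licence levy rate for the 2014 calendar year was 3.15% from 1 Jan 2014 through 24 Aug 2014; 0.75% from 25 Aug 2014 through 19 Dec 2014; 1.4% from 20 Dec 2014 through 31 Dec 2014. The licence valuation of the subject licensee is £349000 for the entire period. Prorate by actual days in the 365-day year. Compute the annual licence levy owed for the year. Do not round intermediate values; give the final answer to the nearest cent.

1 Jan – 24 Aug 2014: 236 days at 3.15% → £349000 × 3.15% × 236/365 = £7108.1260
25 Aug – 19 Dec 2014: 117 days at 0.75% → £349000 × 0.75% × 117/365 = £839.0342
20 Dec – 31 Dec 2014: 12 days at 1.4% → £349000 × 1.4% × 12/365 = £160.6356
Total = £8107.7959

£8107.80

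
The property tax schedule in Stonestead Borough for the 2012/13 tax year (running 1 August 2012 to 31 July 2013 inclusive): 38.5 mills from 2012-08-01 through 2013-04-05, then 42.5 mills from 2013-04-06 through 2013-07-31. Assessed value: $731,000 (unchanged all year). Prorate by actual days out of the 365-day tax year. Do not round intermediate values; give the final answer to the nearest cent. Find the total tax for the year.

2012-08-01 to 2013-04-05: 248 days at 38.5 mills → $731,000 × 3.85% × 248/365 = $19,122.1589
2013-04-06 to 2013-07-31: 117 days at 42.5 mills → $731,000 × 4.25% × 117/365 = $9,958.6233
Total = $29,080.7822

$29,080.78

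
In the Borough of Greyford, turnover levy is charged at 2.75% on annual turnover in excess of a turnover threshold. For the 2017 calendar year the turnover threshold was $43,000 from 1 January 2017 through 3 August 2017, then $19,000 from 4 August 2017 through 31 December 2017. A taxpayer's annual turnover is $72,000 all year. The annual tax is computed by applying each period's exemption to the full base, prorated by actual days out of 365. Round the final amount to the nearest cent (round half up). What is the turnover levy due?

$1,068.73

1 January – 3 August 2017: 215 days, exemption $43,000 → ($72,000 − $43,000) × 2.75% × 215/365 = $469.7603
4 August – 31 December 2017: 150 days, exemption $19,000 → ($72,000 − $19,000) × 2.75% × 150/365 = $598.9726
Total = $1,068.7329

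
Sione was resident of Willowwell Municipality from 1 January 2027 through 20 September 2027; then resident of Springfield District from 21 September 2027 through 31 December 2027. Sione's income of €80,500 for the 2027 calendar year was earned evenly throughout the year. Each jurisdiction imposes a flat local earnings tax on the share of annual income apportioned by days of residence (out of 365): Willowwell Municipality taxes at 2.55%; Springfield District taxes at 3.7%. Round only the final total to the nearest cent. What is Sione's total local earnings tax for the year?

€2,311.45

Willowwell Municipality, 1 January – 20 September 2027: 263 days → €80,500 × 2.55% × 263/365 = €1,479.1048
Springfield District, 21 September – 31 December 2027: 102 days → €80,500 × 3.7% × 102/365 = €832.3479
Total = €2,311.4527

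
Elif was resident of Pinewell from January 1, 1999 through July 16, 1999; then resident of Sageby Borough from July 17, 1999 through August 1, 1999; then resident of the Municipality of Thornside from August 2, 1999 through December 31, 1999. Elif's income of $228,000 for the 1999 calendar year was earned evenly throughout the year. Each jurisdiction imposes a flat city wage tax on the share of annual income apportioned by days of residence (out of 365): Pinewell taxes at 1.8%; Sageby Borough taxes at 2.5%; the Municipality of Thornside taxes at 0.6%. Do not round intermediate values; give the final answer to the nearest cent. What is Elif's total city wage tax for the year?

Pinewell, January 1 – July 16, 1999: 197 days → $228,000 × 1.8% × 197/365 = $2,215.0356
Sageby Borough, July 17 – August 1, 1999: 16 days → $228,000 × 2.5% × 16/365 = $249.8630
The Municipality of Thornside, August 2 – December 31, 1999: 152 days → $228,000 × 0.6% × 152/365 = $569.6877
Total = $3,034.5863

$3,034.59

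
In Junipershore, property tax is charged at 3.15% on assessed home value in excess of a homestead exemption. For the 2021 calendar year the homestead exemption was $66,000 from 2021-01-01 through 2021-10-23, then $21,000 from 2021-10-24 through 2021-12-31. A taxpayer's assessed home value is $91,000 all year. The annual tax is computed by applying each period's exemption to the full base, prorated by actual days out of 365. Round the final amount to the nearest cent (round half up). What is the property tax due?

2021-01-01 to 2021-10-23: 296 days, exemption $66,000 → ($91,000 − $66,000) × 3.15% × 296/365 = $638.6301
2021-10-24 to 2021-12-31: 69 days, exemption $21,000 → ($91,000 − $21,000) × 3.15% × 69/365 = $416.8356
Total = $1,055.4658

$1,055.47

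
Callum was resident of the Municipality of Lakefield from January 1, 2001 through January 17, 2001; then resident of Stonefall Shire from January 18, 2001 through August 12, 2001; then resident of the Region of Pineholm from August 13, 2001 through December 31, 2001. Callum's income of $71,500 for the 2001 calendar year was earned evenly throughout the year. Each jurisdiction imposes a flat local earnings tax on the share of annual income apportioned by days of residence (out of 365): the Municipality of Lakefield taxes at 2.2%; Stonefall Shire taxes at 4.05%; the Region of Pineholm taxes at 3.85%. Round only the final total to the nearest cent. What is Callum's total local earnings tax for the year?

$2,778.90

The Municipality of Lakefield, January 1 – January 17, 2001: 17 days → $71,500 × 2.2% × 17/365 = $73.2630
Stonefall Shire, January 18 – August 12, 2001: 207 days → $71,500 × 4.05% × 207/365 = $1,642.2473
The Region of Pineholm, August 13 – December 31, 2001: 141 days → $71,500 × 3.85% × 141/365 = $1,063.3911
Total = $2,778.9014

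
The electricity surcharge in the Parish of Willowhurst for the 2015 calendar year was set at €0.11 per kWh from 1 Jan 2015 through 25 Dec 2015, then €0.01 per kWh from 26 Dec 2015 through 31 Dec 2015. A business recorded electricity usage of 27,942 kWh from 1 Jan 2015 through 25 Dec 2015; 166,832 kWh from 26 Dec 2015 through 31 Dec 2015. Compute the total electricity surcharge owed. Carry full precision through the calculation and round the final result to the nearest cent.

€4741.94

1 Jan – 25 Dec 2015: 27,942 kWh at €0.11/kWh → €3073.62
26 Dec – 31 Dec 2015: 166,832 kWh at €0.01/kWh → €1668.32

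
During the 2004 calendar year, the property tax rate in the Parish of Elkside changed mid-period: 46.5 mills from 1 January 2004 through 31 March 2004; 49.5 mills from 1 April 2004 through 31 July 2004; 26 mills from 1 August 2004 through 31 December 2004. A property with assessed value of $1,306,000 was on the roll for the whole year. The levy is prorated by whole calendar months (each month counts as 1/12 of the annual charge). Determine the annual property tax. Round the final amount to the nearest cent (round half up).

1 January – 31 March 2004: 3 months at 46.5 mills → $1,306,000 × 4.65% × 3/12 = $15,182.2500
1 April – 31 July 2004: 4 months at 49.5 mills → $1,306,000 × 4.95% × 4/12 = $21,549.0000
1 August – 31 December 2004: 5 months at 26 mills → $1,306,000 × 2.6% × 5/12 = $14,148.3333
Total = $50,879.5833

$50,879.58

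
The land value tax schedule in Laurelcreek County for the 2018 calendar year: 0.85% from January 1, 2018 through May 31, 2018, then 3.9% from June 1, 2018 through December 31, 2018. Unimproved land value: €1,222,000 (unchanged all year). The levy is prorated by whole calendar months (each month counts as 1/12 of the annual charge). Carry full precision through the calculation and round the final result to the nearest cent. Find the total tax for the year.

€32,128.42

January 1 – May 31, 2018: 5 months at 0.85% → €1,222,000 × 0.85% × 5/12 = €4,327.9167
June 1 – December 31, 2018: 7 months at 3.9% → €1,222,000 × 3.9% × 7/12 = €27,800.5000
Total = €32,128.4167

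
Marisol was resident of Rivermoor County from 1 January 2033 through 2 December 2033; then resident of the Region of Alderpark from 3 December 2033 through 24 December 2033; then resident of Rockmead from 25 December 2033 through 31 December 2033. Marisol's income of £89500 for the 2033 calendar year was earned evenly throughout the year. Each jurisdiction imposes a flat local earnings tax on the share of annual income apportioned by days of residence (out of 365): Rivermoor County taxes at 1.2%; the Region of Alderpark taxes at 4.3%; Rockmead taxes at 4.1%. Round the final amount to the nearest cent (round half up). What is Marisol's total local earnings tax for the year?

Rivermoor County, 1 January – 2 December 2033: 336 days → £89500 × 1.2% × 336/365 = £988.6685
The Region of Alderpark, 3 December – 24 December 2033: 22 days → £89500 × 4.3% × 22/365 = £231.9644
Rockmead, 25 December – 31 December 2033: 7 days → £89500 × 4.1% × 7/365 = £70.3740
Total = £1291.0068

£1291.01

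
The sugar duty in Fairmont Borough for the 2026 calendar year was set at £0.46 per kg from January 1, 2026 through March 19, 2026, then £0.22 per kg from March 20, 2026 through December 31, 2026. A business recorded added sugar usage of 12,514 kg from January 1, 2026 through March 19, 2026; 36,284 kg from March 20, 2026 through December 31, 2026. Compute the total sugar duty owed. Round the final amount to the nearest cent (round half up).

£13,738.92

January 1 – March 19, 2026: 12,514 kg at £0.46/kg → £5,756.44
March 20 – December 31, 2026: 36,284 kg at £0.22/kg → £7,982.48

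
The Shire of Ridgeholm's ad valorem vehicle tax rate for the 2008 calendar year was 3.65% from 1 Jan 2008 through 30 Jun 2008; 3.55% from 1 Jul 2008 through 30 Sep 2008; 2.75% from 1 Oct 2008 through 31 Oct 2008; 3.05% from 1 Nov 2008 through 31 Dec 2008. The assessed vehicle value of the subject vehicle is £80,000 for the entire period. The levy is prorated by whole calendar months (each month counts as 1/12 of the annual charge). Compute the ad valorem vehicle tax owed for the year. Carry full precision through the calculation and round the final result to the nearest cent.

1 Jan – 30 Jun 2008: 6 months at 3.65% → £80,000 × 3.65% × 6/12 = £1,460.0000
1 Jul – 30 Sep 2008: 3 months at 3.55% → £80,000 × 3.55% × 3/12 = £710.0000
1 Oct – 31 Oct 2008: 1 month at 2.75% → £80,000 × 2.75% × 1/12 = £183.3333
1 Nov – 31 Dec 2008: 2 months at 3.05% → £80,000 × 3.05% × 2/12 = £406.6667
Total = £2,760.0000

£2,760.00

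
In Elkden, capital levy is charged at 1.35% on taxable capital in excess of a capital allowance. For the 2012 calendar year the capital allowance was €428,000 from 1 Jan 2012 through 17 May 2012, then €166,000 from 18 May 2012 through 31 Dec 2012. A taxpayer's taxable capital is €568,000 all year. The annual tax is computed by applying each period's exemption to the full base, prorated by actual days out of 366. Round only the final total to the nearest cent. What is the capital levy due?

€4,093.38

1 Jan – 17 May 2012: 138 days, exemption €428,000 → (€568,000 − €428,000) × 1.35% × 138/366 = €712.6230
18 May – 31 Dec 2012: 228 days, exemption €166,000 → (€568,000 − €166,000) × 1.35% × 228/366 = €3,380.7541
Total = €4,093.3770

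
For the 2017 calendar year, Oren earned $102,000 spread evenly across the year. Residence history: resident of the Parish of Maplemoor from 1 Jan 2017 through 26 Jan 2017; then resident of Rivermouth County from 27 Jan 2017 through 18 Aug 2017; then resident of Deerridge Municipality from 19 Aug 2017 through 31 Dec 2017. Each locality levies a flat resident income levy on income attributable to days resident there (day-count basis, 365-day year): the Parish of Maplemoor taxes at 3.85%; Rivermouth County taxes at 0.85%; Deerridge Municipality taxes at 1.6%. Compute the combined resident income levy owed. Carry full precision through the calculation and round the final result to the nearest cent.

$1,367.92

The Parish of Maplemoor, 1 Jan – 26 Jan 2017: 26 days → $102,000 × 3.85% × 26/365 = $279.7315
Rivermouth County, 27 Jan – 18 Aug 2017: 204 days → $102,000 × 0.85% × 204/365 = $484.5699
Deerridge Municipality, 19 Aug – 31 Dec 2017: 135 days → $102,000 × 1.6% × 135/365 = $603.6164
Total = $1,367.9178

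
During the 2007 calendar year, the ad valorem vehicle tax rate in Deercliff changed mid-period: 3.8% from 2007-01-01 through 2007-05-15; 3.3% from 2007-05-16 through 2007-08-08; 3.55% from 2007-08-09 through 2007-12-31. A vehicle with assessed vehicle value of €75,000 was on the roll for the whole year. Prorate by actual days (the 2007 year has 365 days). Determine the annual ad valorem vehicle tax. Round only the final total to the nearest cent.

2007-01-01 to 2007-05-15: 135 days at 3.8% → €75,000 × 3.8% × 135/365 = €1,054.1096
2007-05-16 to 2007-08-08: 85 days at 3.3% → €75,000 × 3.3% × 85/365 = €576.3699
2007-08-09 to 2007-12-31: 145 days at 3.55% → €75,000 × 3.55% × 145/365 = €1,057.7055
Total = €2,688.1849

€2,688.18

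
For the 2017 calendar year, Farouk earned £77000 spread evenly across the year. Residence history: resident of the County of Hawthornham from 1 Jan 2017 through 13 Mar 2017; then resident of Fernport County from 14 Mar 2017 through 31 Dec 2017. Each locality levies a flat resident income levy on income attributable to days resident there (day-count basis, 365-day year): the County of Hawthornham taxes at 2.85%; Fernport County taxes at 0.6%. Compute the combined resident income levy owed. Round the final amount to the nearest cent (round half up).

The County of Hawthornham, 1 Jan – 13 Mar 2017: 72 days → £77000 × 2.85% × 72/365 = £432.8877
Fernport County, 14 Mar – 31 Dec 2017: 293 days → £77000 × 0.6% × 293/365 = £370.8658
Total = £803.7534

£803.75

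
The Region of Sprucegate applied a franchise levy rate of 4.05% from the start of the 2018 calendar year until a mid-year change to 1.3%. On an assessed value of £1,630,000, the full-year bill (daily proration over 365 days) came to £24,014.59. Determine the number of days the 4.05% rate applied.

Let d = days at the first rate; then 365 − d days at the second rate.
£1,630,000 × [4.05%·d + 1.3%·(365−d)] / 365 = £24,014.59
Solving gives d = 23, so the new rate took effect on January 24, 2018.

23 days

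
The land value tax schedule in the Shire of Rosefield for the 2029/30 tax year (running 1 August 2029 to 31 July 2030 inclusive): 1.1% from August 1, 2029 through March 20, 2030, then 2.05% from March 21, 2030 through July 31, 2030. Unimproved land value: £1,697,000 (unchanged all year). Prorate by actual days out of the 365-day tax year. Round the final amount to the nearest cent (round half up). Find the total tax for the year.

August 1, 2029 – March 20, 2030: 232 days at 1.1% → £1,697,000 × 1.1% × 232/365 = £11,865.0521
March 21 – July 31, 2030: 133 days at 2.05% → £1,697,000 × 2.05% × 133/365 = £12,676.3575
Total = £24,541.4096

£24,541.41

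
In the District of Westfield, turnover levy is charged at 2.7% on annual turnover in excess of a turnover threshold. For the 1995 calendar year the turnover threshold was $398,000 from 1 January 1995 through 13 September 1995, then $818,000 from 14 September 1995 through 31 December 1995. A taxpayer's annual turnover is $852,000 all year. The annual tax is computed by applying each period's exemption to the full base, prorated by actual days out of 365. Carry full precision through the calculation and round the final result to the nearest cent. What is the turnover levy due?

1 January – 13 September 1995: 256 days, exemption $398,000 → ($852,000 − $398,000) × 2.7% × 256/365 = $8,597.3918
14 September – 31 December 1995: 109 days, exemption $818,000 → ($852,000 − $818,000) × 2.7% × 109/365 = $274.1425
Total = $8,871.5342

$8,871.53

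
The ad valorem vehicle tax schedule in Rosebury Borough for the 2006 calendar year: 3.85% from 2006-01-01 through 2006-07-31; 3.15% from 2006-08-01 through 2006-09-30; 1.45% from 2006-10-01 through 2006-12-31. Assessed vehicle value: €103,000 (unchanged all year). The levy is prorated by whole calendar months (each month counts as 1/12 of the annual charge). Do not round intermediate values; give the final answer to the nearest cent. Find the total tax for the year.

2006-01-01 to 2006-07-31: 7 months at 3.85% → €103,000 × 3.85% × 7/12 = €2,313.2083
2006-08-01 to 2006-09-30: 2 months at 3.15% → €103,000 × 3.15% × 2/12 = €540.7500
2006-10-01 to 2006-12-31: 3 months at 1.45% → €103,000 × 1.45% × 3/12 = €373.3750
Total = €3,227.3333

€3,227.33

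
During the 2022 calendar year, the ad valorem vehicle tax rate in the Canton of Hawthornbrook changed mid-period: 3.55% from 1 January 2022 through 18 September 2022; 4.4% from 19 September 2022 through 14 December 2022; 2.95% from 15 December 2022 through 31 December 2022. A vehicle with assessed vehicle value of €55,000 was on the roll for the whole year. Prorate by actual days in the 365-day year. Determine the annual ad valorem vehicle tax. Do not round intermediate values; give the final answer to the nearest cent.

1 January – 18 September 2022: 261 days at 3.55% → €55,000 × 3.55% × 261/365 = €1,396.1712
19 September – 14 December 2022: 87 days at 4.4% → €55,000 × 4.4% × 87/365 = €576.8219
15 December – 31 December 2022: 17 days at 2.95% → €55,000 × 2.95% × 17/365 = €75.5685
Total = €2,048.5616

€2,048.56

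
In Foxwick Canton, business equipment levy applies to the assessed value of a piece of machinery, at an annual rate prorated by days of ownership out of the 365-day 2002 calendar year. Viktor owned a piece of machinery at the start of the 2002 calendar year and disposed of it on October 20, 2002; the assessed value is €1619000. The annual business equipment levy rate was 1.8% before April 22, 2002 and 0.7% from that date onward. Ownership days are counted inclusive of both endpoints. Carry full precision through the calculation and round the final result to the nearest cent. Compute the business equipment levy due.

€14513.34

January 1 – April 21, 2002: 111 days at 1.8% → €1619000 × 1.8% × 111/365 = €8862.3616
April 22 – October 20, 2002: 182 days at 0.7% → €1619000 × 0.7% × 182/365 = €5650.9753
Total = €14513.3370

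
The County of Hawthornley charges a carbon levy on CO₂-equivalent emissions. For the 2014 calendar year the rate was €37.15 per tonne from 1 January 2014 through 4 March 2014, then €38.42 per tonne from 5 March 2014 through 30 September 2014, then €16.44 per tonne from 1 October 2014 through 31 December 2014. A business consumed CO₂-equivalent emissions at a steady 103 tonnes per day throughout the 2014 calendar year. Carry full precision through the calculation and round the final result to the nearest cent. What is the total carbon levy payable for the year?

1 January – 4 March 2014: 63 days × 103 tonnes/day = 6,489 tonnes at €37.15/tonne → €241,066.35
5 March – 30 September 2014: 210 days × 103 tonnes/day = 21,630 tonnes at €38.42/tonne → €831,024.60
1 October – 31 December 2014: 92 days × 103 tonnes/day = 9,476 tonnes at €16.44/tonne → €155,785.44

€1,227,876.39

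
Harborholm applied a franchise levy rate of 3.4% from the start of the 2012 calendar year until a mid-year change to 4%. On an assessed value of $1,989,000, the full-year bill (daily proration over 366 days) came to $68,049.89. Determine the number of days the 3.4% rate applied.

353 days

Let d = days at the first rate; then 366 − d days at the second rate.
$1,989,000 × [3.4%·d + 4%·(366−d)] / 366 = $68,049.89
Solving gives d = 353, so the new rate took effect on December 19, 2012.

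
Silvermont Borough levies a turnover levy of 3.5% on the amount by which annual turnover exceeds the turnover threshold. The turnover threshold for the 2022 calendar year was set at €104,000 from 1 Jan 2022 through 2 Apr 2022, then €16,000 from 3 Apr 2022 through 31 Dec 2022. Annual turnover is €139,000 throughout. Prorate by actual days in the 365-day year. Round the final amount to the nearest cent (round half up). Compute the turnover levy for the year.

1 Jan – 2 Apr 2022: 92 days, exemption €104,000 → (€139,000 − €104,000) × 3.5% × 92/365 = €308.7671
3 Apr – 31 Dec 2022: 273 days, exemption €16,000 → (€139,000 − €16,000) × 3.5% × 273/365 = €3,219.9041
Total = €3,528.6712

€3,528.67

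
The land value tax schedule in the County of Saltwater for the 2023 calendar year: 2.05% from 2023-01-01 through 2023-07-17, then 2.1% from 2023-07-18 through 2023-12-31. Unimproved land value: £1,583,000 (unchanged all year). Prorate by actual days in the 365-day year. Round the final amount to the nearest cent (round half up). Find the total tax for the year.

£32,813.64

2023-01-01 to 2023-07-17: 198 days at 2.05% → £1,583,000 × 2.05% × 198/365 = £17,603.8274
2023-07-18 to 2023-12-31: 167 days at 2.1% → £1,583,000 × 2.1% × 167/365 = £15,209.8110
Total = £32,813.6384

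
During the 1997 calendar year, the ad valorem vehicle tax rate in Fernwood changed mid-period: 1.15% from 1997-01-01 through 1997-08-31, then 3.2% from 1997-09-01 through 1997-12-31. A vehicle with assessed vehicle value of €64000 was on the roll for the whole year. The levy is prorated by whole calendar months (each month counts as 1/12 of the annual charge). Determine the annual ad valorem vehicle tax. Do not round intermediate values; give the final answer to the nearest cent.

1997-01-01 to 1997-08-31: 8 months at 1.15% → €64000 × 1.15% × 8/12 = €490.6667
1997-09-01 to 1997-12-31: 4 months at 3.2% → €64000 × 3.2% × 4/12 = €682.6667
Total = €1173.3333

€1173.33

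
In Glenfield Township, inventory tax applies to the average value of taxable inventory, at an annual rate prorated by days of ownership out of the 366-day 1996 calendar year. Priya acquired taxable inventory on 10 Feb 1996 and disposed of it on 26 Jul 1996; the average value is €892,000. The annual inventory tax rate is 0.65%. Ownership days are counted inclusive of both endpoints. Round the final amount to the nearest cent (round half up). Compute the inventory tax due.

Days held (10 Feb – 26 Jul 1996): 168 out of 366
Tax = €892,000 × 0.65% × 168/366 = €2,661.3770

€2,661.38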